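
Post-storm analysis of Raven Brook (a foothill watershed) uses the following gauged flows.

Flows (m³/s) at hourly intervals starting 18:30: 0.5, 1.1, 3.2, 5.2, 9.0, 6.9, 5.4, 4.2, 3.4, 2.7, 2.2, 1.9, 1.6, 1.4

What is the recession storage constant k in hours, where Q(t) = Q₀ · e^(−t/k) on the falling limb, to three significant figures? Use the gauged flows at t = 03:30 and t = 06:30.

k ≈ 5.73 h

On the falling limb, Q drops from 2.7 to 1.6 m³/s between t = 03:30 and t = 06:30 (Δt = 3 h).
k = −Δt / ln(Q₂/Q₁) = −3 / ln(1.6/2.7) = 5.73 h.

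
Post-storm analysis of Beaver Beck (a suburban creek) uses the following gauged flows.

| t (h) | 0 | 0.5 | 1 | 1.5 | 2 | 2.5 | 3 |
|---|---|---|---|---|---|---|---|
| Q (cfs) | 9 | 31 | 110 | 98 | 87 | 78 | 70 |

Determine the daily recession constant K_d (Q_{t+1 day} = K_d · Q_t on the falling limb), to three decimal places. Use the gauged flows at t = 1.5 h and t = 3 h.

Between t = 1.5 h and t = 3 h the flow falls from 98 to 70 cfs over 3×0.5 h = 1.5 h.
Per-interval ratio K = (70/98)^(1/3) = 0.8939; K_d = K^(24/0.5) = 0.005.

K_d ≈ 0.005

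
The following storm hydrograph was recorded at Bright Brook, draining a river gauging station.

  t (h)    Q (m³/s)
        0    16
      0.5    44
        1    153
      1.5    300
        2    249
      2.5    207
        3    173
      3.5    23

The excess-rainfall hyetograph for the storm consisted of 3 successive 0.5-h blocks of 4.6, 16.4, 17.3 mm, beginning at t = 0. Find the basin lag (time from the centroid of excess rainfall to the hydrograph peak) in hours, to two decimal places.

t_L ≈ 0.58 h

Centroid of excess rainfall: t_c = Σ P_i·t̄_i / ΣP_i = 0.9158 h (block centres at 0.25, 0.75, 1.25 h).
Hydrograph peak occurs at t = 1.5 h, so basin lag t_L = 1.5 − 0.9158 = 0.58 h.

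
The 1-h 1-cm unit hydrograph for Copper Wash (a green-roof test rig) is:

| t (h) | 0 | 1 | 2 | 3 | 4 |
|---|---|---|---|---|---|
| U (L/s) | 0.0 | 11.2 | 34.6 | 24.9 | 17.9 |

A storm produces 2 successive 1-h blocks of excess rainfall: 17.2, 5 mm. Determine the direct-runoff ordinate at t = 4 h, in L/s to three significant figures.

By discrete convolution, Q_j = Σ (P_i / 10 mm) · U_{j−i}.
At t = 4 h (j=4): Q = (17.2/10)·17.9 + (5/10)·24.9 = 43.2 L/s.

Q ≈ 43.2 L/s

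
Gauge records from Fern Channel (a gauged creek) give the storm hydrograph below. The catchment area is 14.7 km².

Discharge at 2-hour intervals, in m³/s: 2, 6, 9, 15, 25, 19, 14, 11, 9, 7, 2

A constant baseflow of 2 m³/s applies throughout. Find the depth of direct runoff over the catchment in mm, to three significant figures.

d ≈ 47.5 mm

Direct runoff: 0.0, 4.0, 7.0, 13.0, 23.0, 17.0, 12.0, 9.0, 7.0, 5.0, 0.0 m³/s; ΣQ_DR = 97.00 m³/s.
V = ΣQ_DR · Δt = 97.00 × 7200 s = 6.984 × 10^5 m³.
Over A = 14.7 km², depth = V / A = 47.5 mm.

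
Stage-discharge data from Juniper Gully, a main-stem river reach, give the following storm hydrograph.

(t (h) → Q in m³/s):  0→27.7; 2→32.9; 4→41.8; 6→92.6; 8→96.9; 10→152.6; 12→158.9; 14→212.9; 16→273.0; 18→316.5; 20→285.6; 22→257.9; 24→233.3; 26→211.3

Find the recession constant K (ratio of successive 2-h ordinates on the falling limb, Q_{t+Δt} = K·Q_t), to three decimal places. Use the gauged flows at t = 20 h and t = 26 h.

K ≈ 0.904

Using the recession-limb readings at t = 20 h and t = 26 h: Q falls from 285.6 to 211.3 m³/s over 3 intervals.
K = (Q₂/Q₁)^(1/3) = (211.3/285.6)^(1/3) = 0.904.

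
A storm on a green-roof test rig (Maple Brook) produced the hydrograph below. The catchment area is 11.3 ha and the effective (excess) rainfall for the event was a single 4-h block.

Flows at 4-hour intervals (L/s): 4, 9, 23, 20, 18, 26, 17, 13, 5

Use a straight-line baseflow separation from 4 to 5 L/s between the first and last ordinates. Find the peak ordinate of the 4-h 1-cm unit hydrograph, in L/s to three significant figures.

U_p ≈ 17.7 L/s

Direct runoff: 0.00, 4.88, 18.75, 15.62, 13.50, 21.38, 12.25, 8.12, 0.00 L/s; ΣQ_DR = 94.50 L/s, peak = 21.38 L/s.
Runoff depth d = ΣQ_DR·Δt / A = 94.50 × 14400 / (11.3 ha) = 12.04 mm.
The 1-cm UH is the DRH scaled by (10 mm)/d, so U_p = 21.38 × 10/12.04 = 17.7 L/s.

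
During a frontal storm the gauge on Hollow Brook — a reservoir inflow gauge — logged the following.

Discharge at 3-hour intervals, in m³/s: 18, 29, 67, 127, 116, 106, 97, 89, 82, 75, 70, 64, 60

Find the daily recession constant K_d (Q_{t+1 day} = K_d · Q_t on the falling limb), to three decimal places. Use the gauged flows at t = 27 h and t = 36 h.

K_d ≈ 0.552

Between t = 27 h and t = 36 h the flow falls from 75 to 60 m³/s over 3×3 h = 9 h.
Per-interval ratio K = (60/75)^(1/3) = 0.9283; K_d = K^(24/3) = 0.552.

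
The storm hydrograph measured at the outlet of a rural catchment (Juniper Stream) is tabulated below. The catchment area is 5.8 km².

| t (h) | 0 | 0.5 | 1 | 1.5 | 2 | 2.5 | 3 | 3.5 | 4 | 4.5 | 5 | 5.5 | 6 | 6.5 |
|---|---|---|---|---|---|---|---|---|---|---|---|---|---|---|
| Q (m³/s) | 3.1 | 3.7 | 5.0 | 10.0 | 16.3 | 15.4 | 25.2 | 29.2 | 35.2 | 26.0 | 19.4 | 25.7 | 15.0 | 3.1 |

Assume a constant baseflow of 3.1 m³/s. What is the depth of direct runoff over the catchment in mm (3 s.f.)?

d ≈ 58.6 mm

Direct runoff: 0.0, 0.6, 1.9, 6.9, 13.2, 12.3, 22.1, 26.1, 32.1, 22.9, 16.3, 22.6, 11.9, 0.0 m³/s; ΣQ_DR = 188.9 m³/s.
V = ΣQ_DR · Δt = 188.9 × 1800 s = 3.400 × 10^5 m³.
Over A = 5.8 km², depth = V / A = 58.6 mm.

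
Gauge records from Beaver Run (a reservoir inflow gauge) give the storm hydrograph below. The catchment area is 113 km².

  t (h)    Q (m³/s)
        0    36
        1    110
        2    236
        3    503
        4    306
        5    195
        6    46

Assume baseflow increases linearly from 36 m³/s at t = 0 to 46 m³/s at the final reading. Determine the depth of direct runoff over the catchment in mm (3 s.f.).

Direct runoff: 0.00, 72.33, 196.67, 462.00, 263.33, 150.67, 0.00 m³/s; ΣQ_DR = 1145 m³/s.
V = ΣQ_DR · Δt = 1145 × 3600 s = 4.122 × 10^6 m³.
Over A = 113 km², depth = V / A = 36.5 mm.

d ≈ 36.5 mm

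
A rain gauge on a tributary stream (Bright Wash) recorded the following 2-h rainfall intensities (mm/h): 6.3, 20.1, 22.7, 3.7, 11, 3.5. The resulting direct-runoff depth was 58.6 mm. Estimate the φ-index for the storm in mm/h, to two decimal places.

Only the 3 blocks with intensity above φ contribute runoff: 20.1, 22.7, 11 mm/h.
Σ(I−φ)·Δt = d  ⇒  (20.1+22.7+11 − 3φ)·2 = 58.6
φ = (53.80 − 58.6/2) / 3 = 8.17 mm/h.

φ ≈ 8.17 mm/h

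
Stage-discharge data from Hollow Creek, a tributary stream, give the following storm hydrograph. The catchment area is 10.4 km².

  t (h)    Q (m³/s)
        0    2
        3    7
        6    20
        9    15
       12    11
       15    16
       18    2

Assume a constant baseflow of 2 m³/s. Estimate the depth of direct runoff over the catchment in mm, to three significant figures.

d ≈ 61.3 mm

Direct runoff: 0.0, 5.0, 18.0, 13.0, 9.0, 14.0, 0.0 m³/s; ΣQ_DR = 59.00 m³/s.
V = ΣQ_DR · Δt = 59.00 × 10800 s = 6.372 × 10^5 m³.
Over A = 10.4 km², depth = V / A = 61.3 mm.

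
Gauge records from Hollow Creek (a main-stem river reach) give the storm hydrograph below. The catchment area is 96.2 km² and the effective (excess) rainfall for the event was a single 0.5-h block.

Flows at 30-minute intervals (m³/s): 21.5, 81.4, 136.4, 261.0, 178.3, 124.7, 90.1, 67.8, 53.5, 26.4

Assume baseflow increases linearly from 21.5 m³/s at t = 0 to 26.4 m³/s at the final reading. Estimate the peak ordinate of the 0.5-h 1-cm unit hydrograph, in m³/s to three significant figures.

U_p ≈ 159 m³/s

Direct runoff: 0.00, 59.36, 113.81, 237.87, 154.62, 100.48, 65.33, 42.49, 27.64, 0.00 m³/s; ΣQ_DR = 801.6 m³/s, peak = 237.87 m³/s.
Runoff depth d = ΣQ_DR·Δt / A = 801.6 × 1800 / (96.2 km²) = 15.00 mm.
The 1-cm UH is the DRH scaled by (10 mm)/d, so U_p = 237.87 × 10/15.00 = 159 m³/s.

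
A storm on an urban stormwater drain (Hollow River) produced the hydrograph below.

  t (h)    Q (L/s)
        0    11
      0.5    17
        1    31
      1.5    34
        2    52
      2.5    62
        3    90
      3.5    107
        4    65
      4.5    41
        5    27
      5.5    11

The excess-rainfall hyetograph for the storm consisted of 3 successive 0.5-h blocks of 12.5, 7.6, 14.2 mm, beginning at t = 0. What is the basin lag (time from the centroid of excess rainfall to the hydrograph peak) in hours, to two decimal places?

t_L ≈ 2.73 h

Centroid of excess rainfall: t_c = Σ P_i·t̄_i / ΣP_i = 0.7748 h (block centres at 0.25, 0.75, 1.25 h).
Hydrograph peak occurs at t = 3.5 h, so basin lag t_L = 3.5 − 0.7748 = 2.73 h.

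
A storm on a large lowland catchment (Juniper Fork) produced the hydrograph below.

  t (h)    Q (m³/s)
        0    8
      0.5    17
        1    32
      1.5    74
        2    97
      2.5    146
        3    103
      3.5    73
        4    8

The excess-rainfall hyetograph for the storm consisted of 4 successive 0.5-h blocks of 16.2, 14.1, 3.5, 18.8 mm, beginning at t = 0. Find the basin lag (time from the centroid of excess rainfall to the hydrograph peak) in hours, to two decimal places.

t_L ≈ 1.51 h

Centroid of excess rainfall: t_c = Σ P_i·t̄_i / ΣP_i = 0.9867 h (block centres at 0.25, 0.75, 1.25, 1.75 h).
Hydrograph peak occurs at t = 2.5 h, so basin lag t_L = 2.5 − 0.9867 = 1.51 h.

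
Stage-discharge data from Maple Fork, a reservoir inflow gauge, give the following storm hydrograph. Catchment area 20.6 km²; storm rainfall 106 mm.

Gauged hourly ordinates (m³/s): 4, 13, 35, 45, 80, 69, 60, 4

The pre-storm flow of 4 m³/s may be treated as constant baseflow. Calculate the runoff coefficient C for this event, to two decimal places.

C ≈ 0.46

ΣQ_DR = 278.0 m³/s; V = ΣQ_DR·Δt = 1.001 × 10^6 m³.
Runoff depth d = V / A = 48.58 mm.
C = d / P = 48.58 / 106 = 0.46.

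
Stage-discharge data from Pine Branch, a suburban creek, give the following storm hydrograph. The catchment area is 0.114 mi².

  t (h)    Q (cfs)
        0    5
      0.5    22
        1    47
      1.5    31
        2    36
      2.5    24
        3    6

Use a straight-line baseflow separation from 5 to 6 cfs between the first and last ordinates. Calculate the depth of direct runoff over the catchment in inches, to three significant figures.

d ≈ 0.901 in

Direct runoff: 0.00, 16.83, 41.67, 25.50, 30.33, 18.17, 0.00 cfs; ΣQ_DR = 132.5 cfs.
V = ΣQ_DR · Δt = 132.5 × 1800 s = 2.385 × 10^5 ft³.
Over A = 0.114 mi², depth = V / A = 0.901 in.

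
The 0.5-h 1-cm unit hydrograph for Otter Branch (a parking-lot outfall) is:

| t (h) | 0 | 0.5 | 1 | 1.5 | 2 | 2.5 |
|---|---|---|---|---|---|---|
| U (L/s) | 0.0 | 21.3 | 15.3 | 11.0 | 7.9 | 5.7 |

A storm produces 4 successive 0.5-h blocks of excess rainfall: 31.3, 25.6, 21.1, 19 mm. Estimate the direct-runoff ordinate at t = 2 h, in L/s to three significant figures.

By discrete convolution, Q_j = Σ (P_i / 10 mm) · U_{j−i}.
At t = 2 h (j=4): Q = (31.3/10)·7.9 + (25.6/10)·11.0 + (21.1/10)·15.3 + (19/10)·21.3 = 126 L/s.

Q ≈ 126 L/s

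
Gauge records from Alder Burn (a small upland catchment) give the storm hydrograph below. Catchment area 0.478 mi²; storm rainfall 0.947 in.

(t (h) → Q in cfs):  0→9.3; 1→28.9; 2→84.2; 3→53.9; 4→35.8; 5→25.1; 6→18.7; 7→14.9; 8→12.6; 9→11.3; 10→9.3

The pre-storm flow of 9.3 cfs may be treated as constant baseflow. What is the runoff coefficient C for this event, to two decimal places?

C ≈ 0.69

ΣQ_DR = 201.7 cfs; V = ΣQ_DR·Δt = 7.261 × 10^5 ft³.
Runoff depth d = V / A = 0.6539 in.
C = d / P = 0.6539 / 0.947 = 0.69.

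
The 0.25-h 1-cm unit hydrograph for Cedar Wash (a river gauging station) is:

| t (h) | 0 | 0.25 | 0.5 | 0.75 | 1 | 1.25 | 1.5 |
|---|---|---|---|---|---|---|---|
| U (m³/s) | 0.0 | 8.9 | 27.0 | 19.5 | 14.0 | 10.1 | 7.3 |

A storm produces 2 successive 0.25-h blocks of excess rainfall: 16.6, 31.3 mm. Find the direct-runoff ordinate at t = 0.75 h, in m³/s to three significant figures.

Q ≈ 117 m³/s

By discrete convolution, Q_j = Σ (P_i / 10 mm) · U_{j−i}.
At t = 0.75 h (j=3): Q = (16.6/10)·19.5 + (31.3/10)·27.0 = 117 m³/s.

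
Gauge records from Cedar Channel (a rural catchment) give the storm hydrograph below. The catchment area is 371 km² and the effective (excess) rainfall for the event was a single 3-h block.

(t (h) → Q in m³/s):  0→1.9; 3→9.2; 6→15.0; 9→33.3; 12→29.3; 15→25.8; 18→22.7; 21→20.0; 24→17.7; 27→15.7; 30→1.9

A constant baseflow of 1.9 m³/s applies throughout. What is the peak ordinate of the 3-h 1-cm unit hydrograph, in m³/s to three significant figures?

U_p ≈ 62.9 m³/s

Direct runoff: 0.0, 7.3, 13.1, 31.4, 27.4, 23.9, 20.8, 18.1, 15.8, 13.8, 0.0 m³/s; ΣQ_DR = 171.6 m³/s, peak = 31.4 m³/s.
Runoff depth d = ΣQ_DR·Δt / A = 171.6 × 10800 / (371 km²) = 4.995 mm.
The 1-cm UH is the DRH scaled by (10 mm)/d, so U_p = 31.4 × 10/4.995 = 62.9 m³/s.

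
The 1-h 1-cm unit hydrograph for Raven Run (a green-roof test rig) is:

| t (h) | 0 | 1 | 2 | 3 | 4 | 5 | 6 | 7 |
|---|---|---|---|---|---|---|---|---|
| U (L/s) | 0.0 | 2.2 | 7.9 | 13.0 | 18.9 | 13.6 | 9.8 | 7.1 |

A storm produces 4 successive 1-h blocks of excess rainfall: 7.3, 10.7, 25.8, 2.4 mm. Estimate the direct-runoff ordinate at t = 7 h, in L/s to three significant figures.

Q ≈ 55.3 L/s

By discrete convolution, Q_j = Σ (P_i / 10 mm) · U_{j−i}.
At t = 7 h (j=7): Q = (7.3/10)·7.1 + (10.7/10)·9.8 + (25.8/10)·13.6 + (2.4/10)·18.9 = 55.3 L/s.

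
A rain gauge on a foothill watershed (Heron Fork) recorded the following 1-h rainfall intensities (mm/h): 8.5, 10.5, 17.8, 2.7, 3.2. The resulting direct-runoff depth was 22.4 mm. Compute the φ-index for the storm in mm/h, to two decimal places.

φ ≈ 4.80 mm/h

Only the 3 blocks with intensity above φ contribute runoff: 8.5, 10.5, 17.8 mm/h.
Σ(I−φ)·Δt = d  ⇒  (8.5+10.5+17.8 − 3φ)·1 = 22.4
φ = (36.80 − 22.4/1) / 3 = 4.80 mm/h.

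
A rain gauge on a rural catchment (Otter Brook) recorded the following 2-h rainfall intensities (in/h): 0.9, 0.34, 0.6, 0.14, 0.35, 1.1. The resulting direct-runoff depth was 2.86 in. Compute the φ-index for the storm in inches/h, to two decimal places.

Only the 3 blocks with intensity above φ contribute runoff: 0.9, 0.6, 1.1 in/h.
Σ(I−φ)·Δt = d  ⇒  (0.9+0.6+1.1 − 3φ)·2 = 2.86
φ = (2.600 − 2.86/2) / 3 = 0.39 in/h.

φ ≈ 0.39 in/h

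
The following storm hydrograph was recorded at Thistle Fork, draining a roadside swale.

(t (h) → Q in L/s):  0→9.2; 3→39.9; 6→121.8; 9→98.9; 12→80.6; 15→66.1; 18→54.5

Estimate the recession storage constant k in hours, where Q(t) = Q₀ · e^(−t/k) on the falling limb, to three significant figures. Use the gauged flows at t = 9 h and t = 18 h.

k ≈ 15.1 h

On the falling limb, Q drops from 98.9 to 54.5 L/s between t = 9 h and t = 18 h (Δt = 9 h).
k = −Δt / ln(Q₂/Q₁) = −9 / ln(54.5/98.9) = 15.1 h.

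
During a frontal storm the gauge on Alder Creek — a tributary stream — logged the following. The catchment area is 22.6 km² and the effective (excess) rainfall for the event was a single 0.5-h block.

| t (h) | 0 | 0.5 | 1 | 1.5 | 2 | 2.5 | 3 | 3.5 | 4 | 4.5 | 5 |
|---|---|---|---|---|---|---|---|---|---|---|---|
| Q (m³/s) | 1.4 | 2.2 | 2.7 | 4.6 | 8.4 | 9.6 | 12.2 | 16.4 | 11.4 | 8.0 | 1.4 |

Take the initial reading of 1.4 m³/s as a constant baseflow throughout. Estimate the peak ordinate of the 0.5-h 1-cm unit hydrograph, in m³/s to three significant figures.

Direct runoff: 0.0, 0.8, 1.3, 3.2, 7.0, 8.2, 10.8, 15.0, 10.0, 6.6, 0.0 m³/s; ΣQ_DR = 62.90 m³/s, peak = 15.0 m³/s.
Runoff depth d = ΣQ_DR·Δt / A = 62.90 × 1800 / (22.6 km²) = 5.010 mm.
The 1-cm UH is the DRH scaled by (10 mm)/d, so U_p = 15.0 × 10/5.010 = 29.9 m³/s.

U_p ≈ 29.9 m³/s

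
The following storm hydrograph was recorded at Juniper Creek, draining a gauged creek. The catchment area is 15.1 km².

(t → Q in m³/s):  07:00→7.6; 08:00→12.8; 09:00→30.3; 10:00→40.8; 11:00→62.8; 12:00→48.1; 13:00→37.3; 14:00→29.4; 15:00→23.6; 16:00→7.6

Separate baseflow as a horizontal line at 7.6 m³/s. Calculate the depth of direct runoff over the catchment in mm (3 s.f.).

Direct runoff: 0.0, 5.2, 22.7, 33.2, 55.2, 40.5, 29.7, 21.8, 16.0, 0.0 m³/s; ΣQ_DR = 224.3 m³/s.
V = ΣQ_DR · Δt = 224.3 × 3600 s = 8.075 × 10^5 m³.
Over A = 15.1 km², depth = V / A = 53.5 mm.

d ≈ 53.5 mm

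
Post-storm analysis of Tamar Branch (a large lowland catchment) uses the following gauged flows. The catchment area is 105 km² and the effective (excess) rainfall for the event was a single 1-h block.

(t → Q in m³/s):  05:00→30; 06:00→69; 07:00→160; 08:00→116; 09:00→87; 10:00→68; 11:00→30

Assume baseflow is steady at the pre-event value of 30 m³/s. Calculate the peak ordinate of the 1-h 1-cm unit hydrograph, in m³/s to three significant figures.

Direct runoff: 0.0, 39.0, 130.0, 86.0, 57.0, 38.0, 0.0 m³/s; ΣQ_DR = 350.0 m³/s, peak = 130.0 m³/s.
Runoff depth d = ΣQ_DR·Δt / A = 350.0 × 3600 / (105 km²) = 12.00 mm.
The 1-cm UH is the DRH scaled by (10 mm)/d, so U_p = 130.0 × 10/12.00 = 108 m³/s.

U_p ≈ 108 m³/s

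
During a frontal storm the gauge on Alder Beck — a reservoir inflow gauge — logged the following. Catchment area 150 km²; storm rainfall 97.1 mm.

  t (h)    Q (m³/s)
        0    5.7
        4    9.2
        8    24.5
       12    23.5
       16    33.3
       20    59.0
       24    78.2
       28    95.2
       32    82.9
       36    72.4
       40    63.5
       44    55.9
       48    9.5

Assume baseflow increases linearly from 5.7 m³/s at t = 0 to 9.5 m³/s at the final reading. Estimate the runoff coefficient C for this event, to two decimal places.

C ≈ 0.51

ΣQ_DR = 514.0 m³/s; V = ΣQ_DR·Δt = 7.402 × 10^6 m³.
Runoff depth d = V / A = 49.34 mm.
C = d / P = 49.34 / 97.1 = 0.51.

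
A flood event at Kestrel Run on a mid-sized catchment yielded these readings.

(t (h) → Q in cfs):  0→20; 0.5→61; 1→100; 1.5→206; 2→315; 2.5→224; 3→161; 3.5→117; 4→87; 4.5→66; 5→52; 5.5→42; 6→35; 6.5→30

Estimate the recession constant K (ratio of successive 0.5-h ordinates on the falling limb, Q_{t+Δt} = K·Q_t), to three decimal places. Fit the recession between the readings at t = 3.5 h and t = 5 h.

K ≈ 0.763

Using the recession-limb readings at t = 3.5 h and t = 5 h: Q falls from 117 to 52 cfs over 3 intervals.
K = (Q₂/Q₁)^(1/3) = (52/117)^(1/3) = 0.763.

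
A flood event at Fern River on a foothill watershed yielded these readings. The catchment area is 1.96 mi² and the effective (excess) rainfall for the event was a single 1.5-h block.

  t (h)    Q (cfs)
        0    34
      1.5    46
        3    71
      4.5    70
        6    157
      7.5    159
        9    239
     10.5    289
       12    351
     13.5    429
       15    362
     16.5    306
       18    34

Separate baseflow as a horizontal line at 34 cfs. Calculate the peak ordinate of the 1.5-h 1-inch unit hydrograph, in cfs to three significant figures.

Direct runoff: 0.0, 12.0, 37.0, 36.0, 123.0, 125.0, 205.0, 255.0, 317.0, 395.0, 328.0, 272.0, 0.0 cfs; ΣQ_DR = 2105 cfs, peak = 395.0 cfs.
Runoff depth d = ΣQ_DR·Δt / A = 2105 × 5400 / (1.96 mi²) = 2.496 in.
The 1-inch UH is the DRH scaled by (1 in)/d, so U_p = 395.0 × 1/2.496 = 158 cfs.

U_p ≈ 158 cfs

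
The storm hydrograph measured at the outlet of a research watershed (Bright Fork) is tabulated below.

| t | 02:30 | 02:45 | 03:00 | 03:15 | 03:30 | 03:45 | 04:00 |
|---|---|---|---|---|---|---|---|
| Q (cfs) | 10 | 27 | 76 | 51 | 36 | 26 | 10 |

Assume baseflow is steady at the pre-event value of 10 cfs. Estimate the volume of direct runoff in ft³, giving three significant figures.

V ≈ 1.49 × 10^5 ft³

Direct-runoff ordinates (Q − Q_b): 0.0, 17.0, 66.0, 41.0, 26.0, 16.0, 0.0 cfs.
ΣQ_DR = 166.0 cfs.
With Δt = 0.25 h = 900 s, V = ΣQ_DR · Δt = 166.0 × 900 = 1.49 × 10^5 ft³.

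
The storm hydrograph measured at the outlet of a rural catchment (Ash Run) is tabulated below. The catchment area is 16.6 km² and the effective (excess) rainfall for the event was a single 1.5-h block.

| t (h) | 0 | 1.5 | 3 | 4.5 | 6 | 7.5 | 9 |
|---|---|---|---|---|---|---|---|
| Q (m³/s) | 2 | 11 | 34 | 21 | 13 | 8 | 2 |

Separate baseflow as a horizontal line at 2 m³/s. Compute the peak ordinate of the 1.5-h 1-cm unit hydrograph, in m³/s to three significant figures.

Direct runoff: 0.0, 9.0, 32.0, 19.0, 11.0, 6.0, 0.0 m³/s; ΣQ_DR = 77.00 m³/s, peak = 32.0 m³/s.
Runoff depth d = ΣQ_DR·Δt / A = 77.00 × 5400 / (16.6 km²) = 25.05 mm.
The 1-cm UH is the DRH scaled by (10 mm)/d, so U_p = 32.0 × 10/25.05 = 12.8 m³/s.

U_p ≈ 12.8 m³/s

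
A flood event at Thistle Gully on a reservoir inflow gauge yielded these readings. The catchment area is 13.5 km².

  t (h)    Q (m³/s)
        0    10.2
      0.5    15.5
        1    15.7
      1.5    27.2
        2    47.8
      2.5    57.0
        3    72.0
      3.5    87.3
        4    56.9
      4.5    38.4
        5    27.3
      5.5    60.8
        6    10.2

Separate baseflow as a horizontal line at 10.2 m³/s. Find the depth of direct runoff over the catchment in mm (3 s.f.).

Direct runoff: 0.0, 5.3, 5.5, 17.0, 37.6, 46.8, 61.8, 77.1, 46.7, 28.2, 17.1, 50.6, 0.0 m³/s; ΣQ_DR = 393.7 m³/s.
V = ΣQ_DR · Δt = 393.7 × 1800 s = 7.087 × 10^5 m³.
Over A = 13.5 km², depth = V / A = 52.5 mm.

d ≈ 52.5 mm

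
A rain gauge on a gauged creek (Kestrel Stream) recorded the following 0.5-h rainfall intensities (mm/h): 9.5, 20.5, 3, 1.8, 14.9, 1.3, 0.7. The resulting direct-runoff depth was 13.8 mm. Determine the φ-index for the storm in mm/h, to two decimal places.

Only the 3 blocks with intensity above φ contribute runoff: 9.5, 20.5, 14.9 mm/h.
Σ(I−φ)·Δt = d  ⇒  (9.5+20.5+14.9 − 3φ)·0.5 = 13.8
φ = (44.90 − 13.8/0.5) / 3 = 5.77 mm/h.

φ ≈ 5.77 mm/h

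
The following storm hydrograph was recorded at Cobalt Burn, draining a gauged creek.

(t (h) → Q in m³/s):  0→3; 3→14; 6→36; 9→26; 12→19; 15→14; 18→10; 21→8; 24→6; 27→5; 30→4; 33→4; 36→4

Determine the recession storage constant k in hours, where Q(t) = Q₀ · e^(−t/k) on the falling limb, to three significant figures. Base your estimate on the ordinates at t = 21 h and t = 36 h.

On the falling limb, Q drops from 8 to 4 m³/s between t = 21 h and t = 36 h (Δt = 15 h).
k = −Δt / ln(Q₂/Q₁) = −15 / ln(4/8) = 21.6 h.

k ≈ 21.6 h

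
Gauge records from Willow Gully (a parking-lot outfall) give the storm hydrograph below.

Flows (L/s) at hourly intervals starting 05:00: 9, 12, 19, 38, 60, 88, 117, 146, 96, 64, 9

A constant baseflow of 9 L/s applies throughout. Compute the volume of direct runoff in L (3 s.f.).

Direct-runoff ordinates (Q − Q_b): 0.0, 3.0, 10.0, 29.0, 51.0, 79.0, 108.0, 137.0, 87.0, 55.0, 0.0 L/s.
ΣQ_DR = 559.0 L/s.
With Δt = 1 h = 3600 s, V = ΣQ_DR · Δt = 559.0 × 3600 = 2.01 × 10^6 L.

V ≈ 2.01 × 10^6 L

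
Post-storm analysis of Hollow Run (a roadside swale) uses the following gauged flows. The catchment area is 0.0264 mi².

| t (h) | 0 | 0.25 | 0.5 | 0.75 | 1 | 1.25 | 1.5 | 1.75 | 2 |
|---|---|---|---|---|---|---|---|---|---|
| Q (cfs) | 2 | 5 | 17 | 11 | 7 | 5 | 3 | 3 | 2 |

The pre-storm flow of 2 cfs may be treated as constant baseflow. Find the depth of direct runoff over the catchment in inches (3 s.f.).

d ≈ 0.543 in

Direct runoff: 0.0, 3.0, 15.0, 9.0, 5.0, 3.0, 1.0, 1.0, 0.0 cfs; ΣQ_DR = 37.00 cfs.
V = ΣQ_DR · Δt = 37.00 × 900 s = 33300 ft³.
Over A = 0.0264 mi², depth = V / A = 0.543 in.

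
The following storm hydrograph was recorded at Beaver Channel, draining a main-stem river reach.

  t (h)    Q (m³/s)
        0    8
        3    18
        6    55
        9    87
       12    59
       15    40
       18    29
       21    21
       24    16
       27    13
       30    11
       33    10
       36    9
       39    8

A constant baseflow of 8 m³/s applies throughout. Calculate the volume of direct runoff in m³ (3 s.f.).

V ≈ 2.94 × 10^6 m³

Direct-runoff ordinates (Q − Q_b): 0.0, 10.0, 47.0, 79.0, 51.0, 32.0, 21.0, 13.0, 8.0, 5.0, 3.0, 2.0, 1.0, 0.0 m³/s.
ΣQ_DR = 272.0 m³/s.
With Δt = 3 h = 10800 s, V = ΣQ_DR · Δt = 272.0 × 10800 = 2.94 × 10^6 m³.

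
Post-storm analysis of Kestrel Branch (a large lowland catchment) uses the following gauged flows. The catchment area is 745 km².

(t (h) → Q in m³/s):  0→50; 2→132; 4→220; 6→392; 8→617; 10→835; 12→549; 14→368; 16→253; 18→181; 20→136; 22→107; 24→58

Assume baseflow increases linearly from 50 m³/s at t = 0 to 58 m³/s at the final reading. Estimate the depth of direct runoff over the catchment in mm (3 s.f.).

d ≈ 30.9 mm

Direct runoff: 0.00, 81.33, 168.67, 340.00, 564.33, 781.67, 495.00, 313.33, 197.67, 125.00, 79.33, 49.67, 0.00 m³/s; ΣQ_DR = 3196 m³/s.
V = ΣQ_DR · Δt = 3196 × 7200 s = 2.301 × 10^7 m³.
Over A = 745 km², depth = V / A = 30.9 mm.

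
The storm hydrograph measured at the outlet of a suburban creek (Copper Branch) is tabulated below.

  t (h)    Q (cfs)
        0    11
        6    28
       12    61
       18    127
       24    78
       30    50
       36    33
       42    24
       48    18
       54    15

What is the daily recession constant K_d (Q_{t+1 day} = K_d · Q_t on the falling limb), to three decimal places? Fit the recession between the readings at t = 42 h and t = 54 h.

Between t = 42 h and t = 54 h the flow falls from 24 to 15 cfs over 2×6 h = 12 h.
Per-interval ratio K = (15/24)^(1/2) = 0.7906; K_d = K^(24/6) = 0.391.

K_d ≈ 0.391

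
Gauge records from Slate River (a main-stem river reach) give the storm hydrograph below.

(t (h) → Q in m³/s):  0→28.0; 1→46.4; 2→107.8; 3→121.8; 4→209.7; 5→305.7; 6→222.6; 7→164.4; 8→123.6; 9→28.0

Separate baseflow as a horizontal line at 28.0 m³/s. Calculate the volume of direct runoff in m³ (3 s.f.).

V ≈ 3.88 × 10^6 m³

Direct-runoff ordinates (Q − Q_b): 0.0, 18.4, 79.8, 93.8, 181.7, 277.7, 194.6, 136.4, 95.6, 0.0 m³/s.
ΣQ_DR = 1078 m³/s.
With Δt = 1 h = 3600 s, V = ΣQ_DR · Δt = 1078 × 3600 = 3.88 × 10^6 m³.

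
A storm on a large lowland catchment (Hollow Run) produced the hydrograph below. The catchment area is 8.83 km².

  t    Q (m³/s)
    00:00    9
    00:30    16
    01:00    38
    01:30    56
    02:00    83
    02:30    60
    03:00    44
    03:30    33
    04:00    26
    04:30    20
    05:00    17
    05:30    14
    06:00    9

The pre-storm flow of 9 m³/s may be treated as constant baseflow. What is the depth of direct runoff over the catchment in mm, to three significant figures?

d ≈ 62.8 mm

Direct runoff: 0.0, 7.0, 29.0, 47.0, 74.0, 51.0, 35.0, 24.0, 17.0, 11.0, 8.0, 5.0, 0.0 m³/s; ΣQ_DR = 308.0 m³/s.
V = ΣQ_DR · Δt = 308.0 × 1800 s = 5.544 × 10^5 m³.
Over A = 8.83 km², depth = V / A = 62.8 mm.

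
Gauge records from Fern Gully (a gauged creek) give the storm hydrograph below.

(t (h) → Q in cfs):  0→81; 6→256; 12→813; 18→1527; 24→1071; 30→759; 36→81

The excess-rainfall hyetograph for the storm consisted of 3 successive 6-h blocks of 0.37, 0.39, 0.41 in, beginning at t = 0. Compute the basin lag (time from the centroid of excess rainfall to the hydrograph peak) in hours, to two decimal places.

Centroid of excess rainfall: t_c = Σ P_i·t̄_i / ΣP_i = 9.2051 h (block centres at 3, 9, 15 h).
Hydrograph peak occurs at t = 18 h, so basin lag t_L = 18 − 9.2051 = 8.79 h.

t_L ≈ 8.79 h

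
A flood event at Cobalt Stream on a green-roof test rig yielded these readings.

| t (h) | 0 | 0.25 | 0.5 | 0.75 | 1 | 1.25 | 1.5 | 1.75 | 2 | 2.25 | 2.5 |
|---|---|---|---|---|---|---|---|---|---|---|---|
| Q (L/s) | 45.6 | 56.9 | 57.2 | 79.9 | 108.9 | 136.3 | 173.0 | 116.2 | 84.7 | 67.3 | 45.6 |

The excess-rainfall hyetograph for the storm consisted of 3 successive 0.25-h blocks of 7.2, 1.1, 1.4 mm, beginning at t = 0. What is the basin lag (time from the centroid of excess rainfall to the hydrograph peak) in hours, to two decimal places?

t_L ≈ 1.27 h

Centroid of excess rainfall: t_c = Σ P_i·t̄_i / ΣP_i = 0.2255 h (block centres at 0.125, 0.375, 0.625 h).
Hydrograph peak occurs at t = 1.5 h, so basin lag t_L = 1.5 − 0.2255 = 1.27 h.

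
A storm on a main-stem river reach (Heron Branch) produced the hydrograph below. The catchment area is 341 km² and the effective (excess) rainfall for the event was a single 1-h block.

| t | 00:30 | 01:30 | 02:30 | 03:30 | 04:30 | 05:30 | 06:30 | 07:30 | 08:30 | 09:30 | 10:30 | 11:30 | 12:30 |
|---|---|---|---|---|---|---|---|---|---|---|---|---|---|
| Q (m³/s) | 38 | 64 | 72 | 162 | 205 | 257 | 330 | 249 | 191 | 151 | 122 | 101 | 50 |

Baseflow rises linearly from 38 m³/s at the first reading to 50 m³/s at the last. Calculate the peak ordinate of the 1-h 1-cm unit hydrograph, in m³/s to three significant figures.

U_p ≈ 191 m³/s

Direct runoff: 0.00, 25.00, 32.00, 121.00, 163.00, 214.00, 286.00, 204.00, 145.00, 104.00, 74.00, 52.00, 0.00 m³/s; ΣQ_DR = 1420 m³/s, peak = 286.00 m³/s.
Runoff depth d = ΣQ_DR·Δt / A = 1420 × 3600 / (341 km²) = 14.99 mm.
The 1-cm UH is the DRH scaled by (10 mm)/d, so U_p = 286.00 × 10/14.99 = 191 m³/s.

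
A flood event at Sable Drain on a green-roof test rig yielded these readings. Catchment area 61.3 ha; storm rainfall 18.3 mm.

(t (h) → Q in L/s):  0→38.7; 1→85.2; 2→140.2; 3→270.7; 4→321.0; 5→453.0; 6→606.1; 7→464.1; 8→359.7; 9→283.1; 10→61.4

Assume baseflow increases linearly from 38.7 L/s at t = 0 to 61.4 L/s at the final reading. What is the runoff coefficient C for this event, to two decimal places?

ΣQ_DR = 2533 L/s; V = ΣQ_DR·Δt = 9.118 × 10^6 L.
Runoff depth d = V / A = 14.87 mm.
C = d / P = 14.87 / 18.3 = 0.81.

C ≈ 0.81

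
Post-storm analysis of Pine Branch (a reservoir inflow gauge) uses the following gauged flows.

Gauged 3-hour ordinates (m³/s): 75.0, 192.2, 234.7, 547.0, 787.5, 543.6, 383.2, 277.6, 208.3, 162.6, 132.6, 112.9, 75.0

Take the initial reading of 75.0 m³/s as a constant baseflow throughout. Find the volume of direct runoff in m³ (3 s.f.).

V ≈ 2.98 × 10^7 m³

Direct-runoff ordinates (Q − Q_b): 0.0, 117.2, 159.7, 472.0, 712.5, 468.6, 308.2, 202.6, 133.3, 87.6, 57.6, 37.9, 0.0 m³/s.
ΣQ_DR = 2757 m³/s.
With Δt = 3 h = 10800 s, V = ΣQ_DR · Δt = 2757 × 10800 = 2.98 × 10^7 m³.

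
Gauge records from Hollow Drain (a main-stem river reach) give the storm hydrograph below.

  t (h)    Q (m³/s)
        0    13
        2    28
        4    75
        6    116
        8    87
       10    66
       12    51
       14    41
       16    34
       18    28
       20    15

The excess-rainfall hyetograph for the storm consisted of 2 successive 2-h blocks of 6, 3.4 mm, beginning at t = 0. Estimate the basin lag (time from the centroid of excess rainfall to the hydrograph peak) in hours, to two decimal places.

t_L ≈ 4.28 h

Centroid of excess rainfall: t_c = Σ P_i·t̄_i / ΣP_i = 1.7234 h (block centres at 1, 3 h).
Hydrograph peak occurs at t = 6 h, so basin lag t_L = 6 − 1.7234 = 4.28 h.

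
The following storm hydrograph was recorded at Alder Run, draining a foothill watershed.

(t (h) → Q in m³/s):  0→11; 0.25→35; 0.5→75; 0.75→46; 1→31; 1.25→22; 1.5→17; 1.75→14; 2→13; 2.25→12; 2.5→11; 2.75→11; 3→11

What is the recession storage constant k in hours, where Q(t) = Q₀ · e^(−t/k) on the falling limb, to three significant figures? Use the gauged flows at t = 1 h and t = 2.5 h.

On the falling limb, Q drops from 31 to 11 m³/s between t = 1 h and t = 2.5 h (Δt = 1.5 h).
k = −Δt / ln(Q₂/Q₁) = −1.5 / ln(11/31) = 1.45 h.

k ≈ 1.45 h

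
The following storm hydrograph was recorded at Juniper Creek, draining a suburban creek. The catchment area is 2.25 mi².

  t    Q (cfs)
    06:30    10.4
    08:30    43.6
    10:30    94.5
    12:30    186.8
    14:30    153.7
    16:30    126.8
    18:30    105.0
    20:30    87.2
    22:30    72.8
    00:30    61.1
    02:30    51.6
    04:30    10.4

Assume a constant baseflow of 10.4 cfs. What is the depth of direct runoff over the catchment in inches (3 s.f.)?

d ≈ 1.21 in

Direct runoff: 0.0, 33.2, 84.1, 176.4, 143.3, 116.4, 94.6, 76.8, 62.4, 50.7, 41.2, 0.0 cfs; ΣQ_DR = 879.1 cfs.
V = ΣQ_DR · Δt = 879.1 × 7200 s = 6.330 × 10^6 ft³.
Over A = 2.25 mi², depth = V / A = 1.21 in.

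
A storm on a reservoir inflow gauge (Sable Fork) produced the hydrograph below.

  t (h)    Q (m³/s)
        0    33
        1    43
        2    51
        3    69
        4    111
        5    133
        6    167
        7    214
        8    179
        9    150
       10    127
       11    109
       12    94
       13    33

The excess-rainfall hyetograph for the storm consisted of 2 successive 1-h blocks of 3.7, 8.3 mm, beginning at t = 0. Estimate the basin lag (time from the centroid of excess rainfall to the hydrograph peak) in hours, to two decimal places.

t_L ≈ 5.81 h

Centroid of excess rainfall: t_c = Σ P_i·t̄_i / ΣP_i = 1.1917 h (block centres at 0.5, 1.5 h).
Hydrograph peak occurs at t = 7 h, so basin lag t_L = 7 − 1.1917 = 5.81 h.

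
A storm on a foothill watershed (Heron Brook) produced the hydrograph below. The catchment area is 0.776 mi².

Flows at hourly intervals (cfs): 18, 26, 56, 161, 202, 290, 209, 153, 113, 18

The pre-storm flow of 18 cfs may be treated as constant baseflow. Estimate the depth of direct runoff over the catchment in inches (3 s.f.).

Direct runoff: 0.0, 8.0, 38.0, 143.0, 184.0, 272.0, 191.0, 135.0, 95.0, 0.0 cfs; ΣQ_DR = 1066 cfs.
V = ΣQ_DR · Δt = 1066 × 3600 s = 3.838 × 10^6 ft³.
Over A = 0.776 mi², depth = V / A = 2.13 in.

d ≈ 2.13 in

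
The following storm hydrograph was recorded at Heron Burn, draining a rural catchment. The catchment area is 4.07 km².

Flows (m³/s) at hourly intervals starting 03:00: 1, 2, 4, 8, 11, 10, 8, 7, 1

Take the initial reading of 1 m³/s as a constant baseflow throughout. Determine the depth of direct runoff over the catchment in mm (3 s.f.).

Direct runoff: 0.0, 1.0, 3.0, 7.0, 10.0, 9.0, 7.0, 6.0, 0.0 m³/s; ΣQ_DR = 43.00 m³/s.
V = ΣQ_DR · Δt = 43.00 × 3600 s = 1.548 × 10^5 m³.
Over A = 4.07 km², depth = V / A = 38.0 mm.

d ≈ 38.0 mm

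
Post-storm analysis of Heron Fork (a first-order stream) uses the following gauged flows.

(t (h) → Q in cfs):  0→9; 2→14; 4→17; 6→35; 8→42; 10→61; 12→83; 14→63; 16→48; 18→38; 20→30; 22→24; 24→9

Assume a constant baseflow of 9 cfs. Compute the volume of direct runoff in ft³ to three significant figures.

V ≈ 2.56 × 10^6 ft³

Direct-runoff ordinates (Q − Q_b): 0.0, 5.0, 8.0, 26.0, 33.0, 52.0, 74.0, 54.0, 39.0, 29.0, 21.0, 15.0, 0.0 cfs.
ΣQ_DR = 356.0 cfs.
With Δt = 2 h = 7200 s, V = ΣQ_DR · Δt = 356.0 × 7200 = 2.56 × 10^6 ft³.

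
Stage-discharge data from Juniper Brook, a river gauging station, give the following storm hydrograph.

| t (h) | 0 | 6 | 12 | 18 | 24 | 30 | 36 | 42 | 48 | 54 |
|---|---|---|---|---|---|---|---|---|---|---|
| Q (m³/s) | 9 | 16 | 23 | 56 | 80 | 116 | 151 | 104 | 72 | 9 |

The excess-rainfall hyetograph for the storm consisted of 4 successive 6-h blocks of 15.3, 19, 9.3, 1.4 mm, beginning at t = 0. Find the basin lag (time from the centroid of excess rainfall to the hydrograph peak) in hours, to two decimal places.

Centroid of excess rainfall: t_c = Σ P_i·t̄_i / ΣP_i = 8.5733 h (block centres at 3, 9, 15, 21 h).
Hydrograph peak occurs at t = 36 h, so basin lag t_L = 36 − 8.5733 = 27.43 h.

t_L ≈ 27.43 h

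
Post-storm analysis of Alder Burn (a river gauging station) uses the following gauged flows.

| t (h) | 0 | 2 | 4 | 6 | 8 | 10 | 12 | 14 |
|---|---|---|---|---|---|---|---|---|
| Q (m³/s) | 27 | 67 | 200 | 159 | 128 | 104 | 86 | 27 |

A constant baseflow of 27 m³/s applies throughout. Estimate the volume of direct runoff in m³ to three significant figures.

Direct-runoff ordinates (Q − Q_b): 0.0, 40.0, 173.0, 132.0, 101.0, 77.0, 59.0, 0.0 m³/s.
ΣQ_DR = 582.0 m³/s.
With Δt = 2 h = 7200 s, V = ΣQ_DR · Δt = 582.0 × 7200 = 4.19 × 10^6 m³.

V ≈ 4.19 × 10^6 m³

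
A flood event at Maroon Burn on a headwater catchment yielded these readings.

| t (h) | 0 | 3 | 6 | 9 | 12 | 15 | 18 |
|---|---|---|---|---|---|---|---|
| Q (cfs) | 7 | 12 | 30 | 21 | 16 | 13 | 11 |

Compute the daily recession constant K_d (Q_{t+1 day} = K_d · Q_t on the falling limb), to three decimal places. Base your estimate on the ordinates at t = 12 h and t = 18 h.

Between t = 12 h and t = 18 h the flow falls from 16 to 11 cfs over 2×3 h = 6 h.
Per-interval ratio K = (11/16)^(1/2) = 0.8292; K_d = K^(24/3) = 0.223.

K_d ≈ 0.223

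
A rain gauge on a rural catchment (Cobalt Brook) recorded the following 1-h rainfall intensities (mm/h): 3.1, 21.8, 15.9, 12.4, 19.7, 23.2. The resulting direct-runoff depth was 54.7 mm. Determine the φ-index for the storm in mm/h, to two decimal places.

φ ≈ 7.66 mm/h

Only the 5 blocks with intensity above φ contribute runoff: 21.8, 15.9, 12.4, 19.7, 23.2 mm/h.
Σ(I−φ)·Δt = d  ⇒  (21.8+15.9+12.4+19.7+23.2 − 5φ)·1 = 54.7
φ = (93.00 − 54.7/1) / 5 = 7.66 mm/h.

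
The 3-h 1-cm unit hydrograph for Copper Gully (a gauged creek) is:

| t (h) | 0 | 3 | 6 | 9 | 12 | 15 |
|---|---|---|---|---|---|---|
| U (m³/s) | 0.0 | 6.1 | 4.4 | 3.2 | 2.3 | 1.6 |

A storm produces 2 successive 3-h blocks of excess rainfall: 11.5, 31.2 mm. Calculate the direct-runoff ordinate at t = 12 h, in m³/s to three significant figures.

By discrete convolution, Q_j = Σ (P_i / 10 mm) · U_{j−i}.
At t = 12 h (j=4): Q = (11.5/10)·2.3 + (31.2/10)·3.2 = 12.6 m³/s.

Q ≈ 12.6 m³/s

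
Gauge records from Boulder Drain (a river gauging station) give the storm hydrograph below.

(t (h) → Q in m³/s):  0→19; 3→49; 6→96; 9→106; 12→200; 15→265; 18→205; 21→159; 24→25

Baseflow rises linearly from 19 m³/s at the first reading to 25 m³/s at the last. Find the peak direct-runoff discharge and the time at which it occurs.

Subtracting baseflow gives direct-runoff ordinates: 0.00, 29.25, 75.50, 84.75, 178.00, 242.25, 181.50, 134.75, 0.00 m³/s.
The maximum is 242.25 m³/s, occurring at the reading for t = 15 h.

Q_p = 242.25 m³/s at t = 15 h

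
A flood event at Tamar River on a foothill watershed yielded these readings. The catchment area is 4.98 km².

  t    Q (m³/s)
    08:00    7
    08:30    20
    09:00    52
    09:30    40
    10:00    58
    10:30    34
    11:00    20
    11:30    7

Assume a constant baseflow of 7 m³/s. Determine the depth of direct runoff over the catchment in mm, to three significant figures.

d ≈ 65.8 mm

Direct runoff: 0.0, 13.0, 45.0, 33.0, 51.0, 27.0, 13.0, 0.0 m³/s; ΣQ_DR = 182.0 m³/s.
V = ΣQ_DR · Δt = 182.0 × 1800 s = 3.276 × 10^5 m³.
Over A = 4.98 km², depth = V / A = 65.8 mm.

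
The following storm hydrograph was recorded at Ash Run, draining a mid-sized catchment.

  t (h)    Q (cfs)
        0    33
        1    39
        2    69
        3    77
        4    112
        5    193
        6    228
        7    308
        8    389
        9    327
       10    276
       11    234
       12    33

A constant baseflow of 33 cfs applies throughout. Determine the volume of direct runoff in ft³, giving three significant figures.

Direct-runoff ordinates (Q − Q_b): 0.0, 6.0, 36.0, 44.0, 79.0, 160.0, 195.0, 275.0, 356.0, 294.0, 243.0, 201.0, 0.0 cfs.
ΣQ_DR = 1889 cfs.
With Δt = 1 h = 3600 s, V = ΣQ_DR · Δt = 1889 × 3600 = 6.80 × 10^6 ft³.

V ≈ 6.80 × 10^6 ft³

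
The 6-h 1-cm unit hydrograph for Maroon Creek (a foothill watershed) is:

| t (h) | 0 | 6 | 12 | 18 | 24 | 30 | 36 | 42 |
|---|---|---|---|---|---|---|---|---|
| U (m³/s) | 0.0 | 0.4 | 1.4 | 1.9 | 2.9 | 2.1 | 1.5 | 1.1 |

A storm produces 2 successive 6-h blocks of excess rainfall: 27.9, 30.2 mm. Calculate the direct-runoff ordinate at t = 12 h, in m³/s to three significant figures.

Q ≈ 5.11 m³/s

By discrete convolution, Q_j = Σ (P_i / 10 mm) · U_{j−i}.
At t = 12 h (j=2): Q = (27.9/10)·1.4 + (30.2/10)·0.4 = 5.11 m³/s.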